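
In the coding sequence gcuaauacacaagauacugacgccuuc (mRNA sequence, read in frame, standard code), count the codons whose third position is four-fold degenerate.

4

Codon 1 GCU (Ala): third position 4-fold.
Codon 2 AAU (Asn): third position 2-fold.
Codon 3 ACA (Thr): third position 4-fold.
Codon 4 CAA (Gln): third position 2-fold.
Codon 5 GAU (Asp): third position 2-fold.
Codon 6 ACU (Thr): third position 4-fold.
Codon 7 GAC (Asp): third position 2-fold.
Codon 8 GCC (Ala): third position 4-fold.
Codon 9 UUC (Phe): third position 2-fold.
Four-fold degenerate third positions: 4.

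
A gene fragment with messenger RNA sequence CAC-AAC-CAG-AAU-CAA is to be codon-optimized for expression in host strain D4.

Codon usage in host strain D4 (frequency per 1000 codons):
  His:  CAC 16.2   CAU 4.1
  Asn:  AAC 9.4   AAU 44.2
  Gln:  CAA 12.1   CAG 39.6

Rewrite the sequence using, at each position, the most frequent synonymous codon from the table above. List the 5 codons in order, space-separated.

Codon 1 (His): best is CAC at 16.2.
Codon 2 (Asn): best is AAU at 44.2.
Codon 3 (Gln): best is CAG at 39.6.
Codon 4 (Asn): best is AAU at 44.2.
Codon 5 (Gln): best is CAG at 39.6.

CAC AAU CAG AAU CAG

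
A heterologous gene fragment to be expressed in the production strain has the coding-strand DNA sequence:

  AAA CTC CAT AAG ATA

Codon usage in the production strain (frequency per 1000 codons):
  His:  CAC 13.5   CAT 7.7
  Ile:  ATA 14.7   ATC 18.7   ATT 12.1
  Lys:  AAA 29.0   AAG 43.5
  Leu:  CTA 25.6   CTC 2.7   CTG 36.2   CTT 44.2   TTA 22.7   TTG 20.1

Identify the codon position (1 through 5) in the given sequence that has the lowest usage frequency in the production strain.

Codon 1 AAA (Lys): 29.0 per 1000.
Codon 2 CTC (Leu): 2.7 per 1000.
Codon 3 CAT (His): 7.7 per 1000.
Codon 4 AAG (Lys): 43.5 per 1000.
Codon 5 ATA (Ile): 14.7 per 1000.
Lowest frequency is 2.7 at codon 2.

2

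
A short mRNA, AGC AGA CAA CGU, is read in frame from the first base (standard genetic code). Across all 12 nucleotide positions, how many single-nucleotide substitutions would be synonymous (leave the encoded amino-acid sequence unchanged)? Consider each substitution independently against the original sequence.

Codon 1 (AGC, Ser): 1 synonymous substitution.
Codon 2 (AGA, Arg): 2 synonymous substitutions.
Codon 3 (CAA, Gln): 1 synonymous substitution.
Codon 4 (CGU, Arg): 3 synonymous substitutions.
Total: 1 + 2 + 1 + 3 = 7.

7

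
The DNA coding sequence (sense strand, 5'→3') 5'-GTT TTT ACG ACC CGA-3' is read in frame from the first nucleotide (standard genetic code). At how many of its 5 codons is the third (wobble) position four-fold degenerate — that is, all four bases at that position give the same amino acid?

4

Codon 1 GTT (Val): third position 4-fold.
Codon 2 TTT (Phe): third position 2-fold.
Codon 3 ACG (Thr): third position 4-fold.
Codon 4 ACC (Thr): third position 4-fold.
Codon 5 CGA (Arg): third position 4-fold.
Four-fold degenerate third positions: 4.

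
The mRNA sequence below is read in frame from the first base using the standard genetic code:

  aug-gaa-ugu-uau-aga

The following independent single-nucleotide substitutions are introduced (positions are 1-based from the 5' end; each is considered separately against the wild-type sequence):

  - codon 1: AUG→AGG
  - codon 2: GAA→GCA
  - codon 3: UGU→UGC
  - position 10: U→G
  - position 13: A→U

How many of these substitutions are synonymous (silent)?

1

Codon 1: AUG (Met) → AGG (Arg) — missense.
Codon 2: GAA (Glu) → GCA (Ala) — missense.
Codon 3: UGU (Cys) → UGC (Cys) — synonymous.
Codon 4: UAU (Tyr) → GAU (Asp) — missense.
Codon 5: AGA (Arg) → UGA (Stop) — nonsense.
Synonymous: 1 of 5.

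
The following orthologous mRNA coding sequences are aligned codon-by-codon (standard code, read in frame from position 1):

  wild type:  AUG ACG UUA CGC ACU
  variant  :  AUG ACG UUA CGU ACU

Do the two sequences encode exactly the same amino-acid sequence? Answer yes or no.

yes

Codon 1: AUG Met / AUG Met — identical.
Codon 2: ACG Thr / ACG Thr — identical.
Codon 3: UUA Leu / UUA Leu — identical.
Codon 4: CGC Arg / CGU Arg — synonymous.
Codon 5: ACU Thr / ACU Thr — identical.
Nonsynonymous differences: 0 → same protein.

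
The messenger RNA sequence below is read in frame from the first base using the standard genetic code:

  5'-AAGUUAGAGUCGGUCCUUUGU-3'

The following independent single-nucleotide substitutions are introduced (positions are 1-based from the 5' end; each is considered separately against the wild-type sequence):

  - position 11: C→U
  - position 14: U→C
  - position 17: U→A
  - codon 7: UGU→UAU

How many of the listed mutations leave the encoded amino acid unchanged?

0

Codon 4: UCG (Ser) → UUG (Leu) — missense.
Codon 5: GUC (Val) → GCC (Ala) — missense.
Codon 6: CUU (Leu) → CAU (His) — missense.
Codon 7: UGU (Cys) → UAU (Tyr) — missense.
Synonymous: 0 of 4.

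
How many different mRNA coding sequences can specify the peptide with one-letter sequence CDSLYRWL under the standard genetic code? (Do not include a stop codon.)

10368

Cys: 2 codons.
Asp: 2 codons.
Ser: 6 codons.
Leu: 6 codons.
Tyr: 2 codons.
Arg: 6 codons.
Trp: 1 codon.
Leu: 6 codons.
2 × 2 × 6 × 6 × 2 × 6 × 1 × 6 = 10368.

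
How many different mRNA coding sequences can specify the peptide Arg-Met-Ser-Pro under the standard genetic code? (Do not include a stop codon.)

Arg: 6 codons.
Met: 1 codon.
Ser: 6 codons.
Pro: 4 codons.
6 × 1 × 6 × 4 = 144.

144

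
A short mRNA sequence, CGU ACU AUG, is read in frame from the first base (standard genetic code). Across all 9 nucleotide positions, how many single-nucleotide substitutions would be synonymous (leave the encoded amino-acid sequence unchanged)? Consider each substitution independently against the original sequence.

Codon 1 (CGU, Arg): 3 synonymous substitutions.
Codon 2 (ACU, Thr): 3 synonymous substitutions.
Codon 3 (AUG, Met): 0 synonymous substitutions.
Total: 3 + 3 + 0 = 6.

6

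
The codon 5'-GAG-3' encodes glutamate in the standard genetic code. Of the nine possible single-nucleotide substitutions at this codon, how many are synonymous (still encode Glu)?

Position 1: none → 0 synonymous.
Position 2: none → 0 synonymous.
Position 3: GAA → 1 synonymous.
Total: 0 + 0 + 1 = 1.

1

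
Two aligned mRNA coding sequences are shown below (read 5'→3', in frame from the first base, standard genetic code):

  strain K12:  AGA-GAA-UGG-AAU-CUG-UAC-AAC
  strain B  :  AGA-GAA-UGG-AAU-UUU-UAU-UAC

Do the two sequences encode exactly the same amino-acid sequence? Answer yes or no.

no

Codon 1: AGA Arg / AGA Arg — identical.
Codon 2: GAA Glu / GAA Glu — identical.
Codon 3: UGG Trp / UGG Trp — identical.
Codon 4: AAU Asn / AAU Asn — identical.
Codon 5: CUG Leu / UUU Phe — nonsynonymous.
Codon 6: UAC Tyr / UAU Tyr — synonymous.
Codon 7: AAC Asn / UAC Tyr — nonsynonymous.
Nonsynonymous differences: 2 → different protein.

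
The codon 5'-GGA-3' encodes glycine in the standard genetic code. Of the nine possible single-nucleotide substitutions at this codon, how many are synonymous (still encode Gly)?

3

Position 1: none → 0 synonymous.
Position 2: none → 0 synonymous.
Position 3: GGU, GGC, GGG → 3 synonymous.
Total: 0 + 0 + 3 = 3.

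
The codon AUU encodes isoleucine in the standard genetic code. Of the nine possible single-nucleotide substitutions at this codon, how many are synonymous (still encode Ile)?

2

Position 1: none → 0 synonymous.
Position 2: none → 0 synonymous.
Position 3: AUC, AUA → 2 synonymous.
Total: 0 + 0 + 2 = 2.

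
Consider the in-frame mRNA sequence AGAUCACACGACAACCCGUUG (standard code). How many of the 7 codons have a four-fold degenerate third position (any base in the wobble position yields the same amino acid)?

2

Codon 1 AGA (Arg): third position 2-fold.
Codon 2 UCA (Ser): third position 4-fold.
Codon 3 CAC (His): third position 2-fold.
Codon 4 GAC (Asp): third position 2-fold.
Codon 5 AAC (Asn): third position 2-fold.
Codon 6 CCG (Pro): third position 4-fold.
Codon 7 UUG (Leu): third position 2-fold.
Four-fold degenerate third positions: 2.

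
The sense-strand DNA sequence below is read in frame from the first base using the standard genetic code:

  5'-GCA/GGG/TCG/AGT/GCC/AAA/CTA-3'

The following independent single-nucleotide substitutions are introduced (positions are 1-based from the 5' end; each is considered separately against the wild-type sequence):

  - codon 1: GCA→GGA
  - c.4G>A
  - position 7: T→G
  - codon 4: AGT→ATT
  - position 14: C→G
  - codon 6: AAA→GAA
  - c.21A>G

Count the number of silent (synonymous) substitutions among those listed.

Codon 1: GCA (Ala) → GGA (Gly) — missense.
Codon 2: GGG (Gly) → AGG (Arg) — missense.
Codon 3: TCG (Ser) → GCG (Ala) — missense.
Codon 4: AGT (Ser) → ATT (Ile) — missense.
Codon 5: GCC (Ala) → GGC (Gly) — missense.
Codon 6: AAA (Lys) → GAA (Glu) — missense.
Codon 7: CTA (Leu) → CTG (Leu) — synonymous.
Synonymous: 1 of 7.

1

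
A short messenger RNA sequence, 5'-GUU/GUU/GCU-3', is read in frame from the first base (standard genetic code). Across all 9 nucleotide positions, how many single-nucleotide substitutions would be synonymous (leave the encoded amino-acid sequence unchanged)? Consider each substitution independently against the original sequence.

Codon 1 (GUU, Val): 3 synonymous substitutions.
Codon 2 (GUU, Val): 3 synonymous substitutions.
Codon 3 (GCU, Ala): 3 synonymous substitutions.
Total: 3 + 3 + 3 = 9.

9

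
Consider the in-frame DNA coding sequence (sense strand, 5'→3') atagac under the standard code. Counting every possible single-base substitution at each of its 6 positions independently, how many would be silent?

Codon 1 (ATA, Ile): 2 synonymous substitutions.
Codon 2 (GAC, Asp): 1 synonymous substitution.
Total: 2 + 1 = 3.

3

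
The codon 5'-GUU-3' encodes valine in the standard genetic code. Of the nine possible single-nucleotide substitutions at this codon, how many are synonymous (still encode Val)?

3

Position 1: none → 0 synonymous.
Position 2: none → 0 synonymous.
Position 3: GUC, GUA, GUG → 3 synonymous.
Total: 0 + 0 + 3 = 3.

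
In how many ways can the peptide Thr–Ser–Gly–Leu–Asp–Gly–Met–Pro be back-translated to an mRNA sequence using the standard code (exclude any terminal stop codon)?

18432

Thr: 4 codons.
Ser: 6 codons.
Gly: 4 codons.
Leu: 6 codons.
Asp: 2 codons.
Gly: 4 codons.
Met: 1 codon.
Pro: 4 codons.
4 × 6 × 4 × 6 × 2 × 4 × 1 × 4 = 18432.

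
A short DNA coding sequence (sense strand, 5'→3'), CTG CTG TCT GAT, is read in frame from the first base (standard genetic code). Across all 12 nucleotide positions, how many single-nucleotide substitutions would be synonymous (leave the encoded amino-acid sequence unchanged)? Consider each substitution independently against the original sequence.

Codon 1 (CTG, Leu): 4 synonymous substitutions.
Codon 2 (CTG, Leu): 4 synonymous substitutions.
Codon 3 (TCT, Ser): 3 synonymous substitutions.
Codon 4 (GAT, Asp): 1 synonymous substitution.
Total: 4 + 4 + 3 + 1 = 12.

12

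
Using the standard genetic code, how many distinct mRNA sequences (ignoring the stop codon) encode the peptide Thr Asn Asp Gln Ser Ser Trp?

1152

Thr: 4 codons.
Asn: 2 codons.
Asp: 2 codons.
Gln: 2 codons.
Ser: 6 codons.
Ser: 6 codons.
Trp: 1 codon.
4 × 2 × 2 × 2 × 6 × 6 × 1 = 1152.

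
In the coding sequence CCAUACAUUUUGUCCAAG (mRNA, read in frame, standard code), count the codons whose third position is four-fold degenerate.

2

Codon 1 CCA (Pro): third position 4-fold.
Codon 2 UAC (Tyr): third position 2-fold.
Codon 3 AUU (Ile): third position 3-fold.
Codon 4 UUG (Leu): third position 2-fold.
Codon 5 UCC (Ser): third position 4-fold.
Codon 6 AAG (Lys): third position 2-fold.
Four-fold degenerate third positions: 2.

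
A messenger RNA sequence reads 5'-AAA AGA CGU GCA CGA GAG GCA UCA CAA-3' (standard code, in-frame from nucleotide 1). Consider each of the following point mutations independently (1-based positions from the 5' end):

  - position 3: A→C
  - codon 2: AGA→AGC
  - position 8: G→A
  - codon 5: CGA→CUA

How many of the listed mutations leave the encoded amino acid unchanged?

0

Codon 1: AAA (Lys) → AAC (Asn) — missense.
Codon 2: AGA (Arg) → AGC (Ser) — missense.
Codon 3: CGU (Arg) → CAU (His) — missense.
Codon 5: CGA (Arg) → CUA (Leu) — missense.
Synonymous: 0 of 4.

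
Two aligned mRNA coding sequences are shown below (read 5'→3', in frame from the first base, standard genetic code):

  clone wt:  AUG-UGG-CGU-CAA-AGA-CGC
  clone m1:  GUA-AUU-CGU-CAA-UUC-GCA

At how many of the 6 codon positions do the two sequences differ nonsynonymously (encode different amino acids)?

4

Codon 1: AUG Met / GUA Val — nonsynonymous.
Codon 2: UGG Trp / AUU Ile — nonsynonymous.
Codon 3: CGU Arg / CGU Arg — identical.
Codon 4: CAA Gln / CAA Gln — identical.
Codon 5: AGA Arg / UUC Phe — nonsynonymous.
Codon 6: CGC Arg / GCA Ala — nonsynonymous.
Nonsynonymous differences: 4.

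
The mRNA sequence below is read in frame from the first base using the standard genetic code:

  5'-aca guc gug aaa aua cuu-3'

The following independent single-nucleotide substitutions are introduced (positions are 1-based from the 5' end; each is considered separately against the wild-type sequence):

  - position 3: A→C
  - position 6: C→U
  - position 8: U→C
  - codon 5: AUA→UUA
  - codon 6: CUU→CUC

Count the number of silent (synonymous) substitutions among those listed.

Codon 1: ACA (Thr) → ACC (Thr) — synonymous.
Codon 2: GUC (Val) → GUU (Val) — synonymous.
Codon 3: GUG (Val) → GCG (Ala) — missense.
Codon 5: AUA (Ile) → UUA (Leu) — missense.
Codon 6: CUU (Leu) → CUC (Leu) — synonymous.
Synonymous: 3 of 5.

3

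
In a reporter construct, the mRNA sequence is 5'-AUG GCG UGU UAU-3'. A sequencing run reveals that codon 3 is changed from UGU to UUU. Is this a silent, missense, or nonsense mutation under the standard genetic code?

missense

Position 8 falls in codon 3: UGU → Cys.
After the substitution the codon is UUU → Phe.
Cys ≠ Phe, so this is a missense mutation.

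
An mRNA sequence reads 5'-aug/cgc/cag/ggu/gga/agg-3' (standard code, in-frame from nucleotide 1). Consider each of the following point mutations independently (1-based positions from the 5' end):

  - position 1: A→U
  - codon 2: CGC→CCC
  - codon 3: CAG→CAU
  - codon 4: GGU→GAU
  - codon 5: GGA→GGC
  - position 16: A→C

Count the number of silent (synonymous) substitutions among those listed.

Codon 1: AUG (Met) → UUG (Leu) — missense.
Codon 2: CGC (Arg) → CCC (Pro) — missense.
Codon 3: CAG (Gln) → CAU (His) — missense.
Codon 4: GGU (Gly) → GAU (Asp) — missense.
Codon 5: GGA (Gly) → GGC (Gly) — synonymous.
Codon 6: AGG (Arg) → CGG (Arg) — synonymous.
Synonymous: 2 of 6.

2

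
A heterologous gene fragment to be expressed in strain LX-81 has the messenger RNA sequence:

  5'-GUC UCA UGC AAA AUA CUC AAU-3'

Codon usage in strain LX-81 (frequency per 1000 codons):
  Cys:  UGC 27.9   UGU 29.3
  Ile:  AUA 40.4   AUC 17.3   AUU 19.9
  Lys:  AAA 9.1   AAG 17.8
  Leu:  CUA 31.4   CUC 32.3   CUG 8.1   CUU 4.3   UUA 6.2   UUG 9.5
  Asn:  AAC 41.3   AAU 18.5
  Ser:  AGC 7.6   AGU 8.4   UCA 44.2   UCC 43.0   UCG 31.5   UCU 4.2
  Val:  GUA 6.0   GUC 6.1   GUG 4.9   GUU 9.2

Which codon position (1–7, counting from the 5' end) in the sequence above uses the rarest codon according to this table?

Codon 1 GUC (Val): 6.1 per 1000.
Codon 2 UCA (Ser): 44.2 per 1000.
Codon 3 UGC (Cys): 27.9 per 1000.
Codon 4 AAA (Lys): 9.1 per 1000.
Codon 5 AUA (Ile): 40.4 per 1000.
Codon 6 CUC (Leu): 32.3 per 1000.
Codon 7 AAU (Asn): 18.5 per 1000.
Lowest frequency is 6.1 at codon 1.

1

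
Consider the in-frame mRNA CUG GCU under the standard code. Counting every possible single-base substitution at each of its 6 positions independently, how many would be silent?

Codon 1 (CUG, Leu): 4 synonymous substitutions.
Codon 2 (GCU, Ala): 3 synonymous substitutions.
Total: 4 + 3 = 7.

7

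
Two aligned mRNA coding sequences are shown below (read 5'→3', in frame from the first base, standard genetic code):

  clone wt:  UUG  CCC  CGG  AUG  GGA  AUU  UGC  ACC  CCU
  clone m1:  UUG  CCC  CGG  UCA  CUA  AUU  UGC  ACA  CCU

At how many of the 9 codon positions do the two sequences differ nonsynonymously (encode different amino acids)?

Codon 1: UUG Leu / UUG Leu — identical.
Codon 2: CCC Pro / CCC Pro — identical.
Codon 3: CGG Arg / CGG Arg — identical.
Codon 4: AUG Met / UCA Ser — nonsynonymous.
Codon 5: GGA Gly / CUA Leu — nonsynonymous.
Codon 6: AUU Ile / AUU Ile — identical.
Codon 7: UGC Cys / UGC Cys — identical.
Codon 8: ACC Thr / ACA Thr — synonymous.
Codon 9: CCU Pro / CCU Pro — identical.
Nonsynonymous differences: 2.

2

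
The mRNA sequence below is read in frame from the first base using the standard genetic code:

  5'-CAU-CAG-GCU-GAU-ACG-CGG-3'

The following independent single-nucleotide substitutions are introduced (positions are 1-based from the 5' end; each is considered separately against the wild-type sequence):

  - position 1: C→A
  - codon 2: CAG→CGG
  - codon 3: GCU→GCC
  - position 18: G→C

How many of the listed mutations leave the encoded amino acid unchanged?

Codon 1: CAU (His) → AAU (Asn) — missense.
Codon 2: CAG (Gln) → CGG (Arg) — missense.
Codon 3: GCU (Ala) → GCC (Ala) — synonymous.
Codon 6: CGG (Arg) → CGC (Arg) — synonymous.
Synonymous: 2 of 4.

2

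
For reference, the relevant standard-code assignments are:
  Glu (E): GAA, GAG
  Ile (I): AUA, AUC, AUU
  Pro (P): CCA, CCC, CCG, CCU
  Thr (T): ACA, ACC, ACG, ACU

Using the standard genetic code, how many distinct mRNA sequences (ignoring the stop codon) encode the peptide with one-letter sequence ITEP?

96

Ile: 3 codons.
Thr: 4 codons.
Glu: 2 codons.
Pro: 4 codons.
3 × 4 × 2 × 4 = 96.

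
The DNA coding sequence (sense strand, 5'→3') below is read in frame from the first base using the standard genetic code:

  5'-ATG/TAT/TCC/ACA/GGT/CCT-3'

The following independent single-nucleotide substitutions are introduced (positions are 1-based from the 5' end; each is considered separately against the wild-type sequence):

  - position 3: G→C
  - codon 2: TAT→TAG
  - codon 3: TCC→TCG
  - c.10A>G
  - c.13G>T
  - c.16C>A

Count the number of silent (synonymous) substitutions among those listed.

1

Codon 1: ATG (Met) → ATC (Ile) — missense.
Codon 2: TAT (Tyr) → TAG (Stop) — nonsense.
Codon 3: TCC (Ser) → TCG (Ser) — synonymous.
Codon 4: ACA (Thr) → GCA (Ala) — missense.
Codon 5: GGT (Gly) → TGT (Cys) — missense.
Codon 6: CCT (Pro) → ACT (Thr) — missense.
Synonymous: 1 of 6.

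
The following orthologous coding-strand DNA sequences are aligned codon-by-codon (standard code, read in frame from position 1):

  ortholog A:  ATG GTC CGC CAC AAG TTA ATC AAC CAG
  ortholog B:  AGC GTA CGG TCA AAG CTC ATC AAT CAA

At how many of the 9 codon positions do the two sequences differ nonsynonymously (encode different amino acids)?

Codon 1: ATG Met / AGC Ser — nonsynonymous.
Codon 2: GTC Val / GTA Val — synonymous.
Codon 3: CGC Arg / CGG Arg — synonymous.
Codon 4: CAC His / TCA Ser — nonsynonymous.
Codon 5: AAG Lys / AAG Lys — identical.
Codon 6: TTA Leu / CTC Leu — synonymous.
Codon 7: ATC Ile / ATC Ile — identical.
Codon 8: AAC Asn / AAT Asn — synonymous.
Codon 9: CAG Gln / CAA Gln — synonymous.
Nonsynonymous differences: 2.

2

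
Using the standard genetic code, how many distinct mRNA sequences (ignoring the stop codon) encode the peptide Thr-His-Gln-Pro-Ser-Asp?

768

Thr: 4 codons.
His: 2 codons.
Gln: 2 codons.
Pro: 4 codons.
Ser: 6 codons.
Asp: 2 codons.
4 × 2 × 2 × 4 × 6 × 2 = 768.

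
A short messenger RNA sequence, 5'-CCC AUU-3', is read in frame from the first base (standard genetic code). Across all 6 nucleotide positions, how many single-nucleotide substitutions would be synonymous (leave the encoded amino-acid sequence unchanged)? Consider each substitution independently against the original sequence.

5

Codon 1 (CCC, Pro): 3 synonymous substitutions.
Codon 2 (AUU, Ile): 2 synonymous substitutions.
Total: 3 + 2 = 5.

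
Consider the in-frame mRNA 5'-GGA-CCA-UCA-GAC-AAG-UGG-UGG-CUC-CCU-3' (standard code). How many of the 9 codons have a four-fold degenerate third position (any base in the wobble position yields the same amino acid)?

5

Codon 1 GGA (Gly): third position 4-fold.
Codon 2 CCA (Pro): third position 4-fold.
Codon 3 UCA (Ser): third position 4-fold.
Codon 4 GAC (Asp): third position 2-fold.
Codon 5 AAG (Lys): third position 2-fold.
Codon 6 UGG (Trp): third position 1-fold.
Codon 7 UGG (Trp): third position 1-fold.
Codon 8 CUC (Leu): third position 4-fold.
Codon 9 CCU (Pro): third position 4-fold.
Four-fold degenerate third positions: 5.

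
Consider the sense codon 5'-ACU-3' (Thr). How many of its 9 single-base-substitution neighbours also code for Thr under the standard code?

Position 1: none → 0 synonymous.
Position 2: none → 0 synonymous.
Position 3: ACC, ACA, ACG → 3 synonymous.
Total: 0 + 0 + 3 = 3.

3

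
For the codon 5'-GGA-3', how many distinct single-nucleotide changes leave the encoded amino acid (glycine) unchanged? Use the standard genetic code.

Position 1: none → 0 synonymous.
Position 2: none → 0 synonymous.
Position 3: GGT, GGC, GGG → 3 synonymous.
Total: 0 + 0 + 3 = 3.

3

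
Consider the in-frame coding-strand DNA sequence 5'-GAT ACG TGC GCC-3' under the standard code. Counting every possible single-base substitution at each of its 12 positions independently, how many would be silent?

8

Codon 1 (GAT, Asp): 1 synonymous substitution.
Codon 2 (ACG, Thr): 3 synonymous substitutions.
Codon 3 (TGC, Cys): 1 synonymous substitution.
Codon 4 (GCC, Ala): 3 synonymous substitutions.
Total: 1 + 3 + 1 + 3 = 8.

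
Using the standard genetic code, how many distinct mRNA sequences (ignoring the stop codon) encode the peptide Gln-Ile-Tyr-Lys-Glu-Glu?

96

Gln: 2 codons.
Ile: 3 codons.
Tyr: 2 codons.
Lys: 2 codons.
Glu: 2 codons.
Glu: 2 codons.
2 × 3 × 2 × 2 × 2 × 2 = 96.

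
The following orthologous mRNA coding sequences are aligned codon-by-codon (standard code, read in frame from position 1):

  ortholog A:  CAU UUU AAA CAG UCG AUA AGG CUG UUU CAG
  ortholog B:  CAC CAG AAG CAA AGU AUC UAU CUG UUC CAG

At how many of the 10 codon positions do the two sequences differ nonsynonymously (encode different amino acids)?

Codon 1: CAU His / CAC His — synonymous.
Codon 2: UUU Phe / CAG Gln — nonsynonymous.
Codon 3: AAA Lys / AAG Lys — synonymous.
Codon 4: CAG Gln / CAA Gln — synonymous.
Codon 5: UCG Ser / AGU Ser — synonymous.
Codon 6: AUA Ile / AUC Ile — synonymous.
Codon 7: AGG Arg / UAU Tyr — nonsynonymous.
Codon 8: CUG Leu / CUG Leu — identical.
Codon 9: UUU Phe / UUC Phe — synonymous.
Codon 10: CAG Gln / CAG Gln — identical.
Nonsynonymous differences: 2.

2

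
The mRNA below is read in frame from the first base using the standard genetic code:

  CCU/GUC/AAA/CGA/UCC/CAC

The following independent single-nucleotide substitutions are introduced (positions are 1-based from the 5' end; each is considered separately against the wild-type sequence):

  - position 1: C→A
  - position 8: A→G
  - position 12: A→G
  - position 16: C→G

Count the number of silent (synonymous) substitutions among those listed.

Codon 1: CCU (Pro) → ACU (Thr) — missense.
Codon 3: AAA (Lys) → AGA (Arg) — missense.
Codon 4: CGA (Arg) → CGG (Arg) — synonymous.
Codon 6: CAC (His) → GAC (Asp) — missense.
Synonymous: 1 of 4.

1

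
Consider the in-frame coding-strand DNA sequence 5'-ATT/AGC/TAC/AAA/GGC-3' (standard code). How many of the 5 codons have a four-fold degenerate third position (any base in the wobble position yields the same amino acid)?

Codon 1 ATT (Ile): third position 3-fold.
Codon 2 AGC (Ser): third position 2-fold.
Codon 3 TAC (Tyr): third position 2-fold.
Codon 4 AAA (Lys): third position 2-fold.
Codon 5 GGC (Gly): third position 4-fold.
Four-fold degenerate third positions: 1.

1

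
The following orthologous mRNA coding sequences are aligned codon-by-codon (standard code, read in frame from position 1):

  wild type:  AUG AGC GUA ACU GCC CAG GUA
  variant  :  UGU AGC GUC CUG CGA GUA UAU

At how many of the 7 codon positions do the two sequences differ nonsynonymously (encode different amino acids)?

Codon 1: AUG Met / UGU Cys — nonsynonymous.
Codon 2: AGC Ser / AGC Ser — identical.
Codon 3: GUA Val / GUC Val — synonymous.
Codon 4: ACU Thr / CUG Leu — nonsynonymous.
Codon 5: GCC Ala / CGA Arg — nonsynonymous.
Codon 6: CAG Gln / GUA Val — nonsynonymous.
Codon 7: GUA Val / UAU Tyr — nonsynonymous.
Nonsynonymous differences: 5.

5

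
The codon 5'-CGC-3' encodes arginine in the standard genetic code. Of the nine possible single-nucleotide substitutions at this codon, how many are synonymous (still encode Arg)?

Position 1: none → 0 synonymous.
Position 2: none → 0 synonymous.
Position 3: CGT, CGA, CGG → 3 synonymous.
Total: 0 + 0 + 3 = 3.

3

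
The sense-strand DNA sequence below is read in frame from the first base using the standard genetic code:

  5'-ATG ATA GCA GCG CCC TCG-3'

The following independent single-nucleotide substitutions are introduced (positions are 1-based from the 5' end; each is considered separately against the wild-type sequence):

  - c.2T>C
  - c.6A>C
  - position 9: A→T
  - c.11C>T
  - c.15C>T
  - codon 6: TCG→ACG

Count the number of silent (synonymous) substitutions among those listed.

Codon 1: ATG (Met) → ACG (Thr) — missense.
Codon 2: ATA (Ile) → ATC (Ile) — synonymous.
Codon 3: GCA (Ala) → GCT (Ala) — synonymous.
Codon 4: GCG (Ala) → GTG (Val) — missense.
Codon 5: CCC (Pro) → CCT (Pro) — synonymous.
Codon 6: TCG (Ser) → ACG (Thr) — missense.
Synonymous: 3 of 6.

3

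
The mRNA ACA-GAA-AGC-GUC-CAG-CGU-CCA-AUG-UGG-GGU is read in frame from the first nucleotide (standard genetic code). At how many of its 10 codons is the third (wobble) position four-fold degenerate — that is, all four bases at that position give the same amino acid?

Codon 1 ACA (Thr): third position 4-fold.
Codon 2 GAA (Glu): third position 2-fold.
Codon 3 AGC (Ser): third position 2-fold.
Codon 4 GUC (Val): third position 4-fold.
Codon 5 CAG (Gln): third position 2-fold.
Codon 6 CGU (Arg): third position 4-fold.
Codon 7 CCA (Pro): third position 4-fold.
Codon 8 AUG (Met): third position 1-fold.
Codon 9 UGG (Trp): third position 1-fold.
Codon 10 GGU (Gly): third position 4-fold.
Four-fold degenerate third positions: 5.

5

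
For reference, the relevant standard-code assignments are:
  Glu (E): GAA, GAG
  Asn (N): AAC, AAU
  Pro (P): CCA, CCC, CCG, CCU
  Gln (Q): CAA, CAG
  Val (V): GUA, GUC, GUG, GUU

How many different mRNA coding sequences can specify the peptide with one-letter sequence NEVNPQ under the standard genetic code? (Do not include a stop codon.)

256

Asn: 2 codons.
Glu: 2 codons.
Val: 4 codons.
Asn: 2 codons.
Pro: 4 codons.
Gln: 2 codons.
2 × 2 × 4 × 2 × 4 × 2 = 256.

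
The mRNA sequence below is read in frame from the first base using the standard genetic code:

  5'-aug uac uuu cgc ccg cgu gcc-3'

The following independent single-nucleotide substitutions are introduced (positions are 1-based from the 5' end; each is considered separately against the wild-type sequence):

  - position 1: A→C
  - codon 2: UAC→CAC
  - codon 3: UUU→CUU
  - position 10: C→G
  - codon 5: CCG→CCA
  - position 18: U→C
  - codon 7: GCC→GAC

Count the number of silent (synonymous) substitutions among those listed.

Codon 1: AUG (Met) → CUG (Leu) — missense.
Codon 2: UAC (Tyr) → CAC (His) — missense.
Codon 3: UUU (Phe) → CUU (Leu) — missense.
Codon 4: CGC (Arg) → GGC (Gly) — missense.
Codon 5: CCG (Pro) → CCA (Pro) — synonymous.
Codon 6: CGU (Arg) → CGC (Arg) — synonymous.
Codon 7: GCC (Ala) → GAC (Asp) — missense.
Synonymous: 2 of 7.

2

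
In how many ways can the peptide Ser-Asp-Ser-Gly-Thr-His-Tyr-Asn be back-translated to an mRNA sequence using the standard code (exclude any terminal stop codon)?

Ser: 6 codons.
Asp: 2 codons.
Ser: 6 codons.
Gly: 4 codons.
Thr: 4 codons.
His: 2 codons.
Tyr: 2 codons.
Asn: 2 codons.
6 × 2 × 6 × 4 × 4 × 2 × 2 × 2 = 9216.

9216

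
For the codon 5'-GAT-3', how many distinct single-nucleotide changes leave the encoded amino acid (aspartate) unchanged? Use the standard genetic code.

1

Position 1: none → 0 synonymous.
Position 2: none → 0 synonymous.
Position 3: GAC → 1 synonymous.
Total: 0 + 0 + 1 = 1.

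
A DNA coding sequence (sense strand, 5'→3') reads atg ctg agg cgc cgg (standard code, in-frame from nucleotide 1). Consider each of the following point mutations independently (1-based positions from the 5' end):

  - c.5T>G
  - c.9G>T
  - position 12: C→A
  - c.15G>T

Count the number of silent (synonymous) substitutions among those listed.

Codon 2: CTG (Leu) → CGG (Arg) — missense.
Codon 3: AGG (Arg) → AGT (Ser) — missense.
Codon 4: CGC (Arg) → CGA (Arg) — synonymous.
Codon 5: CGG (Arg) → CGT (Arg) — synonymous.
Synonymous: 2 of 4.

2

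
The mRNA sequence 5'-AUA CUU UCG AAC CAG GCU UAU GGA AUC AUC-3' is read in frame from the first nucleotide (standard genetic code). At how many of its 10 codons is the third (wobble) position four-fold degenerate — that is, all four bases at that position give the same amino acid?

4

Codon 1 AUA (Ile): third position 3-fold.
Codon 2 CUU (Leu): third position 4-fold.
Codon 3 UCG (Ser): third position 4-fold.
Codon 4 AAC (Asn): third position 2-fold.
Codon 5 CAG (Gln): third position 2-fold.
Codon 6 GCU (Ala): third position 4-fold.
Codon 7 UAU (Tyr): third position 2-fold.
Codon 8 GGA (Gly): third position 4-fold.
Codon 9 AUC (Ile): third position 3-fold.
Codon 10 AUC (Ile): third position 3-fold.
Four-fold degenerate third positions: 4.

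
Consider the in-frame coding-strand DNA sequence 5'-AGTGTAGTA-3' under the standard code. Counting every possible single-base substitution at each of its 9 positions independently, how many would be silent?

7

Codon 1 (AGT, Ser): 1 synonymous substitution.
Codon 2 (GTA, Val): 3 synonymous substitutions.
Codon 3 (GTA, Val): 3 synonymous substitutions.
Total: 1 + 3 + 3 = 7.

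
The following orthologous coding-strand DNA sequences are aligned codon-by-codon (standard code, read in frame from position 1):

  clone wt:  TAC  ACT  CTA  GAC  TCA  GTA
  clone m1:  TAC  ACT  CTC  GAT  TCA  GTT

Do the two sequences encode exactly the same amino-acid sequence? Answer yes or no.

Codon 1: TAC Tyr / TAC Tyr — identical.
Codon 2: ACT Thr / ACT Thr — identical.
Codon 3: CTA Leu / CTC Leu — synonymous.
Codon 4: GAC Asp / GAT Asp — synonymous.
Codon 5: TCA Ser / TCA Ser — identical.
Codon 6: GTA Val / GTT Val — synonymous.
Nonsynonymous differences: 0 → same protein.

yes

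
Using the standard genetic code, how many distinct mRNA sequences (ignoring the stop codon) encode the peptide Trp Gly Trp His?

8

Trp: 1 codon.
Gly: 4 codons.
Trp: 1 codon.
His: 2 codons.
1 × 4 × 1 × 2 = 8.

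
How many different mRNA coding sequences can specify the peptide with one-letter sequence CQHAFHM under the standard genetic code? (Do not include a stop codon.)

128

Cys: 2 codons.
Gln: 2 codons.
His: 2 codons.
Ala: 4 codons.
Phe: 2 codons.
His: 2 codons.
Met: 1 codon.
2 × 2 × 2 × 4 × 2 × 2 × 1 = 128.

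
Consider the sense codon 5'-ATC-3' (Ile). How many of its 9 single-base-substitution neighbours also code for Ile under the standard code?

2

Position 1: none → 0 synonymous.
Position 2: none → 0 synonymous.
Position 3: ATT, ATA → 2 synonymous.
Total: 0 + 0 + 2 = 2.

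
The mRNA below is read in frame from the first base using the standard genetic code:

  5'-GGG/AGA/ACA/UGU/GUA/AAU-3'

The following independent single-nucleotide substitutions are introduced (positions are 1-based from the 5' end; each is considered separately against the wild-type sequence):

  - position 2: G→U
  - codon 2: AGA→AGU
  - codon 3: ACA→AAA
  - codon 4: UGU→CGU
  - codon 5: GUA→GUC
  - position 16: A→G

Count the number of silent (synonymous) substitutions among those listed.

1

Codon 1: GGG (Gly) → GUG (Val) — missense.
Codon 2: AGA (Arg) → AGU (Ser) — missense.
Codon 3: ACA (Thr) → AAA (Lys) — missense.
Codon 4: UGU (Cys) → CGU (Arg) — missense.
Codon 5: GUA (Val) → GUC (Val) — synonymous.
Codon 6: AAU (Asn) → GAU (Asp) — missense.
Synonymous: 1 of 6.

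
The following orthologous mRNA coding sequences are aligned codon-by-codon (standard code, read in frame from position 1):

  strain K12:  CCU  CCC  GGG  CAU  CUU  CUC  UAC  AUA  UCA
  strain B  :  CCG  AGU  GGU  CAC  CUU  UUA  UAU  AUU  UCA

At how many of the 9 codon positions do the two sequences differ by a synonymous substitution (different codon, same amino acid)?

Codon 1: CCU Pro / CCG Pro — synonymous.
Codon 2: CCC Pro / AGU Ser — nonsynonymous.
Codon 3: GGG Gly / GGU Gly — synonymous.
Codon 4: CAU His / CAC His — synonymous.
Codon 5: CUU Leu / CUU Leu — identical.
Codon 6: CUC Leu / UUA Leu — synonymous.
Codon 7: UAC Tyr / UAU Tyr — synonymous.
Codon 8: AUA Ile / AUU Ile — synonymous.
Codon 9: UCA Ser / UCA Ser — identical.
Synonymous differences: 6.

6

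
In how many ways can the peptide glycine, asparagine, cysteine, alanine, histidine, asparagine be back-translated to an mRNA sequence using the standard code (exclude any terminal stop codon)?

256

Gly: 4 codons.
Asn: 2 codons.
Cys: 2 codons.
Ala: 4 codons.
His: 2 codons.
Asn: 2 codons.
4 × 2 × 2 × 4 × 2 × 2 = 256.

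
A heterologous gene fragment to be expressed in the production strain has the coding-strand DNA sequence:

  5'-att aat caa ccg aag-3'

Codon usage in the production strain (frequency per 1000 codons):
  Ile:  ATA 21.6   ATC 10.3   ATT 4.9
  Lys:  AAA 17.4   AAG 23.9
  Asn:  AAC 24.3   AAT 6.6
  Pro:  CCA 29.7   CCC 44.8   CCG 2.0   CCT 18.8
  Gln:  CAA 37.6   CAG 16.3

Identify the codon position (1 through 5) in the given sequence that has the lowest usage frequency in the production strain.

Codon 1 ATT (Ile): 4.9 per 1000.
Codon 2 AAT (Asn): 6.6 per 1000.
Codon 3 CAA (Gln): 37.6 per 1000.
Codon 4 CCG (Pro): 2.0 per 1000.
Codon 5 AAG (Lys): 23.9 per 1000.
Lowest frequency is 2.0 at codon 4.

4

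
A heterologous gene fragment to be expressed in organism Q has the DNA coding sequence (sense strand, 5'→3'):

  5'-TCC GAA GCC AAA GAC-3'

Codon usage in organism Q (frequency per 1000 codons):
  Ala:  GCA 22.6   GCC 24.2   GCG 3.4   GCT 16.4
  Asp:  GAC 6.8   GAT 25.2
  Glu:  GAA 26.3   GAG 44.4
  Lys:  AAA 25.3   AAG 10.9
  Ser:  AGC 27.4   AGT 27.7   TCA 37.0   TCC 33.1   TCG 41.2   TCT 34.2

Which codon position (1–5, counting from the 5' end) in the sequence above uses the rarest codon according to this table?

5

Codon 1 TCC (Ser): 33.1 per 1000.
Codon 2 GAA (Glu): 26.3 per 1000.
Codon 3 GCC (Ala): 24.2 per 1000.
Codon 4 AAA (Lys): 25.3 per 1000.
Codon 5 GAC (Asp): 6.8 per 1000.
Lowest frequency is 6.8 at codon 5.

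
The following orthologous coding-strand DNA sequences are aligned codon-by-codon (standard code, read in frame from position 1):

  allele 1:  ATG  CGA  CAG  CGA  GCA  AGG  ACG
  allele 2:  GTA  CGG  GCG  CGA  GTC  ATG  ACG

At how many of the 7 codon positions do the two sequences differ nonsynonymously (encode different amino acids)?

Codon 1: ATG Met / GTA Val — nonsynonymous.
Codon 2: CGA Arg / CGG Arg — synonymous.
Codon 3: CAG Gln / GCG Ala — nonsynonymous.
Codon 4: CGA Arg / CGA Arg — identical.
Codon 5: GCA Ala / GTC Val — nonsynonymous.
Codon 6: AGG Arg / ATG Met — nonsynonymous.
Codon 7: ACG Thr / ACG Thr — identical.
Nonsynonymous differences: 4.

4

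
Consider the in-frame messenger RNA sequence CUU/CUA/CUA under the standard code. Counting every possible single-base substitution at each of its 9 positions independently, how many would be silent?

Codon 1 (CUU, Leu): 3 synonymous substitutions.
Codon 2 (CUA, Leu): 4 synonymous substitutions.
Codon 3 (CUA, Leu): 4 synonymous substitutions.
Total: 3 + 4 + 4 = 11.

11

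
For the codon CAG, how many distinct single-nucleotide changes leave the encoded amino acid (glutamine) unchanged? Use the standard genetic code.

1

Position 1: none → 0 synonymous.
Position 2: none → 0 synonymous.
Position 3: CAA → 1 synonymous.
Total: 0 + 0 + 1 = 1.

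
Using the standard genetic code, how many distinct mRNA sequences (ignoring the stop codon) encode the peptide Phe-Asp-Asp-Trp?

8

Phe: 2 codons.
Asp: 2 codons.
Asp: 2 codons.
Trp: 1 codon.
2 × 2 × 2 × 1 = 8.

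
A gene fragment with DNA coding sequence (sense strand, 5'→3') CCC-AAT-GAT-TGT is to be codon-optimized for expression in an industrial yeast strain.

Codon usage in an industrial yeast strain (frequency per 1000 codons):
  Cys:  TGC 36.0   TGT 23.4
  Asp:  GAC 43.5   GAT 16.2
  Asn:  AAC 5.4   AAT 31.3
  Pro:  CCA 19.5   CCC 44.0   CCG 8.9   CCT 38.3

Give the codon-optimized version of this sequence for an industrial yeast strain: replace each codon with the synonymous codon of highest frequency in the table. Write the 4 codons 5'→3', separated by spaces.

CCC AAT GAC TGC

Codon 1 (Pro): best is CCC at 44.0.
Codon 2 (Asn): best is AAT at 31.3.
Codon 3 (Asp): best is GAC at 43.5.
Codon 4 (Cys): best is TGC at 36.0.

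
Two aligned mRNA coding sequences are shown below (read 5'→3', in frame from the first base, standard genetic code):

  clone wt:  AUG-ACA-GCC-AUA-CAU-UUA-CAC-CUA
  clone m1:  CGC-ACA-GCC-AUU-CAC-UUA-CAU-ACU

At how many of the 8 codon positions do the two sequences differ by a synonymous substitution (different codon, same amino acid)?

3

Codon 1: AUG Met / CGC Arg — nonsynonymous.
Codon 2: ACA Thr / ACA Thr — identical.
Codon 3: GCC Ala / GCC Ala — identical.
Codon 4: AUA Ile / AUU Ile — synonymous.
Codon 5: CAU His / CAC His — synonymous.
Codon 6: UUA Leu / UUA Leu — identical.
Codon 7: CAC His / CAU His — synonymous.
Codon 8: CUA Leu / ACU Thr — nonsynonymous.
Synonymous differences: 3.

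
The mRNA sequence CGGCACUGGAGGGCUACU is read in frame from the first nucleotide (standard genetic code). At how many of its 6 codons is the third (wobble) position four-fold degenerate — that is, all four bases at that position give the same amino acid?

Codon 1 CGG (Arg): third position 4-fold.
Codon 2 CAC (His): third position 2-fold.
Codon 3 UGG (Trp): third position 1-fold.
Codon 4 AGG (Arg): third position 2-fold.
Codon 5 GCU (Ala): third position 4-fold.
Codon 6 ACU (Thr): third position 4-fold.
Four-fold degenerate third positions: 3.

3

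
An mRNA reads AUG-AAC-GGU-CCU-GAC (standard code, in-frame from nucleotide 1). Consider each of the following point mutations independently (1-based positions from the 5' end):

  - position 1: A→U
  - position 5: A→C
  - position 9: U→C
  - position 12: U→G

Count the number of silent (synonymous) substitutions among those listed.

Codon 1: AUG (Met) → UUG (Leu) — missense.
Codon 2: AAC (Asn) → ACC (Thr) — missense.
Codon 3: GGU (Gly) → GGC (Gly) — synonymous.
Codon 4: CCU (Pro) → CCG (Pro) — synonymous.
Synonymous: 2 of 4.

2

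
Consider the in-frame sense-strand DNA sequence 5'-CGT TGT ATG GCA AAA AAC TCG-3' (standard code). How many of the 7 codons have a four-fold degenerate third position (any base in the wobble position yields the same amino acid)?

3

Codon 1 CGT (Arg): third position 4-fold.
Codon 2 TGT (Cys): third position 2-fold.
Codon 3 ATG (Met): third position 1-fold.
Codon 4 GCA (Ala): third position 4-fold.
Codon 5 AAA (Lys): third position 2-fold.
Codon 6 AAC (Asn): third position 2-fold.
Codon 7 TCG (Ser): third position 4-fold.
Four-fold degenerate third positions: 3.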